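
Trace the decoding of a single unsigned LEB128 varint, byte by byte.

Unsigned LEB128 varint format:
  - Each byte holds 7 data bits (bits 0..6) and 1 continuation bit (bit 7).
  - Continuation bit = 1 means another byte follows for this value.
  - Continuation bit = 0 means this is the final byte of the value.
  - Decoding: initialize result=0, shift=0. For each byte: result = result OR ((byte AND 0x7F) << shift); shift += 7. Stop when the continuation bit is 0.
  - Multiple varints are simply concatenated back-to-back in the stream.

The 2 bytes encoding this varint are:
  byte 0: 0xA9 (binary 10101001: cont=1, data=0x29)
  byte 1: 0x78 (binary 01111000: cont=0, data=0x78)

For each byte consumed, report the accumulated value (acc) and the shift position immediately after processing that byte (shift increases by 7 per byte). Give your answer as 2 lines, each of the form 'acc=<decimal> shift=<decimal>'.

Answer: acc=41 shift=7
acc=15401 shift=14

Derivation:
byte 0=0xA9: payload=0x29=41, contrib = 41<<0 = 41; acc -> 41, shift -> 7
byte 1=0x78: payload=0x78=120, contrib = 120<<7 = 15360; acc -> 15401, shift -> 14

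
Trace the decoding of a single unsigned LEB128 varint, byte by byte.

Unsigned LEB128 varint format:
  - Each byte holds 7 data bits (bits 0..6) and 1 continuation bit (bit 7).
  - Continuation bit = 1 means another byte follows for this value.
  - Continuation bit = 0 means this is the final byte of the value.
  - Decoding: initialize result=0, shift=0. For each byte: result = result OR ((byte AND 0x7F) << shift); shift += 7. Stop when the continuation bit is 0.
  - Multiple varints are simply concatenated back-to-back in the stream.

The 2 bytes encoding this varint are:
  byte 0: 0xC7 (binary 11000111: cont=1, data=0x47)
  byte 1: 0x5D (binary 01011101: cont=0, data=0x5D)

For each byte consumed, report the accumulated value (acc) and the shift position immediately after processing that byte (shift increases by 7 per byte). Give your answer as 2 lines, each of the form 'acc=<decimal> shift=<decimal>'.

Answer: acc=71 shift=7
acc=11975 shift=14

Derivation:
byte 0=0xC7: payload=0x47=71, contrib = 71<<0 = 71; acc -> 71, shift -> 7
byte 1=0x5D: payload=0x5D=93, contrib = 93<<7 = 11904; acc -> 11975, shift -> 14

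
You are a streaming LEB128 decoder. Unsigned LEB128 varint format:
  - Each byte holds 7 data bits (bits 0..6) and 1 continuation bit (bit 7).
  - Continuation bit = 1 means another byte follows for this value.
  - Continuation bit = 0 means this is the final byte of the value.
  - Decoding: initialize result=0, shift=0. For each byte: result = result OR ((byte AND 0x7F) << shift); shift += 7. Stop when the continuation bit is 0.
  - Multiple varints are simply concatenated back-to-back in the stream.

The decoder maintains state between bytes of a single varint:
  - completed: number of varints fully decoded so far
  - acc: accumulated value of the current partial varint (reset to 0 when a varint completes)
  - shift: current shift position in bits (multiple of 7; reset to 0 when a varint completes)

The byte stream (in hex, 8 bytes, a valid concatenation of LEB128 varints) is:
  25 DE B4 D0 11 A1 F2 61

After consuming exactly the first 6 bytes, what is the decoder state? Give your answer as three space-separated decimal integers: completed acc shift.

byte[0]=0x25 cont=0 payload=0x25: varint #1 complete (value=37); reset -> completed=1 acc=0 shift=0
byte[1]=0xDE cont=1 payload=0x5E: acc |= 94<<0 -> completed=1 acc=94 shift=7
byte[2]=0xB4 cont=1 payload=0x34: acc |= 52<<7 -> completed=1 acc=6750 shift=14
byte[3]=0xD0 cont=1 payload=0x50: acc |= 80<<14 -> completed=1 acc=1317470 shift=21
byte[4]=0x11 cont=0 payload=0x11: varint #2 complete (value=36969054); reset -> completed=2 acc=0 shift=0
byte[5]=0xA1 cont=1 payload=0x21: acc |= 33<<0 -> completed=2 acc=33 shift=7

Answer: 2 33 7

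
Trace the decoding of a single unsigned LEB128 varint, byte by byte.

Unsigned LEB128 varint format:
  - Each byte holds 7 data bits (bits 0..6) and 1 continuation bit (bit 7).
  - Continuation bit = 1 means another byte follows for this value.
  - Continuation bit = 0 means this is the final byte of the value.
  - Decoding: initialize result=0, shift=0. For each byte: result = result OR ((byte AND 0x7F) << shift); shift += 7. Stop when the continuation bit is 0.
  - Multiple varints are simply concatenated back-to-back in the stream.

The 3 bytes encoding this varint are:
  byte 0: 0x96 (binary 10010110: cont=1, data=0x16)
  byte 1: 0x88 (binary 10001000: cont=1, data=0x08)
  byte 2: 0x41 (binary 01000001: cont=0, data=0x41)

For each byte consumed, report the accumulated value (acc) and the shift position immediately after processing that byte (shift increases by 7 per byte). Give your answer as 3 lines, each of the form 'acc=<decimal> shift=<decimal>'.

byte 0=0x96: payload=0x16=22, contrib = 22<<0 = 22; acc -> 22, shift -> 7
byte 1=0x88: payload=0x08=8, contrib = 8<<7 = 1024; acc -> 1046, shift -> 14
byte 2=0x41: payload=0x41=65, contrib = 65<<14 = 1064960; acc -> 1066006, shift -> 21

Answer: acc=22 shift=7
acc=1046 shift=14
acc=1066006 shift=21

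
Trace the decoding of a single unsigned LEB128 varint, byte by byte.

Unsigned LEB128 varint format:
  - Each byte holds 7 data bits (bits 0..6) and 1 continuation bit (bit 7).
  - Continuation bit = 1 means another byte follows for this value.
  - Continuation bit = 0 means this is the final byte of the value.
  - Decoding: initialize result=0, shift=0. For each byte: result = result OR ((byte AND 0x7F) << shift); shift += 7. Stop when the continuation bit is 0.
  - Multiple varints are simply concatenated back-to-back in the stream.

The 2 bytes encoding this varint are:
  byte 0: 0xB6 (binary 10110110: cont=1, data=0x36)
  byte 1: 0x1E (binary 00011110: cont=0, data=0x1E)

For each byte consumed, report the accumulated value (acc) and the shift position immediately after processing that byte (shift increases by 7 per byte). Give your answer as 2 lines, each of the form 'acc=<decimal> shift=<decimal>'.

byte 0=0xB6: payload=0x36=54, contrib = 54<<0 = 54; acc -> 54, shift -> 7
byte 1=0x1E: payload=0x1E=30, contrib = 30<<7 = 3840; acc -> 3894, shift -> 14

Answer: acc=54 shift=7
acc=3894 shift=14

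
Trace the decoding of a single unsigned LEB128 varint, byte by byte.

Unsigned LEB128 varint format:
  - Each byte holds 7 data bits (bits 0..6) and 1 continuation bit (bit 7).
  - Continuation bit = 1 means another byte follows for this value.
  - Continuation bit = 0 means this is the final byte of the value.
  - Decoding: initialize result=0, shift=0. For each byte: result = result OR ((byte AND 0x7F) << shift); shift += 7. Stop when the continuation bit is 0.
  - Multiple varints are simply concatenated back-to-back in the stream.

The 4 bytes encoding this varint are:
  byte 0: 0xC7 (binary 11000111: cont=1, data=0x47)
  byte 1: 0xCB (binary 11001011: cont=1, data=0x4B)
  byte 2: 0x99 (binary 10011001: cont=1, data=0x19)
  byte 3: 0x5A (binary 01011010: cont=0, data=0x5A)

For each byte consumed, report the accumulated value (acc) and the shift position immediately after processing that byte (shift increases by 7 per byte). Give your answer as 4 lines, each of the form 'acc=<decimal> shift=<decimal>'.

Answer: acc=71 shift=7
acc=9671 shift=14
acc=419271 shift=21
acc=189162951 shift=28

Derivation:
byte 0=0xC7: payload=0x47=71, contrib = 71<<0 = 71; acc -> 71, shift -> 7
byte 1=0xCB: payload=0x4B=75, contrib = 75<<7 = 9600; acc -> 9671, shift -> 14
byte 2=0x99: payload=0x19=25, contrib = 25<<14 = 409600; acc -> 419271, shift -> 21
byte 3=0x5A: payload=0x5A=90, contrib = 90<<21 = 188743680; acc -> 189162951, shift -> 28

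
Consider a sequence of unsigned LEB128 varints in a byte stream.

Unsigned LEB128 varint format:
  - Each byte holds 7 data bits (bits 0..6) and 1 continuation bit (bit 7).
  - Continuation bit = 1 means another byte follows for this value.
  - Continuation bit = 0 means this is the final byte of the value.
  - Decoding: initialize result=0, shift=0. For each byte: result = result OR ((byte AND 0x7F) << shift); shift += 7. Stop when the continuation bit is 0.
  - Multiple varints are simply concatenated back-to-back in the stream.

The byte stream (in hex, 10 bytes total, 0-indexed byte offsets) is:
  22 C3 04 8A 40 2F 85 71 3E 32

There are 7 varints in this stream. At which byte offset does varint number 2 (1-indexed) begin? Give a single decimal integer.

  byte[0]=0x22 cont=0 payload=0x22=34: acc |= 34<<0 -> acc=34 shift=7 [end]
Varint 1: bytes[0:1] = 22 -> value 34 (1 byte(s))
  byte[1]=0xC3 cont=1 payload=0x43=67: acc |= 67<<0 -> acc=67 shift=7
  byte[2]=0x04 cont=0 payload=0x04=4: acc |= 4<<7 -> acc=579 shift=14 [end]
Varint 2: bytes[1:3] = C3 04 -> value 579 (2 byte(s))
  byte[3]=0x8A cont=1 payload=0x0A=10: acc |= 10<<0 -> acc=10 shift=7
  byte[4]=0x40 cont=0 payload=0x40=64: acc |= 64<<7 -> acc=8202 shift=14 [end]
Varint 3: bytes[3:5] = 8A 40 -> value 8202 (2 byte(s))
  byte[5]=0x2F cont=0 payload=0x2F=47: acc |= 47<<0 -> acc=47 shift=7 [end]
Varint 4: bytes[5:6] = 2F -> value 47 (1 byte(s))
  byte[6]=0x85 cont=1 payload=0x05=5: acc |= 5<<0 -> acc=5 shift=7
  byte[7]=0x71 cont=0 payload=0x71=113: acc |= 113<<7 -> acc=14469 shift=14 [end]
Varint 5: bytes[6:8] = 85 71 -> value 14469 (2 byte(s))
  byte[8]=0x3E cont=0 payload=0x3E=62: acc |= 62<<0 -> acc=62 shift=7 [end]
Varint 6: bytes[8:9] = 3E -> value 62 (1 byte(s))
  byte[9]=0x32 cont=0 payload=0x32=50: acc |= 50<<0 -> acc=50 shift=7 [end]
Varint 7: bytes[9:10] = 32 -> value 50 (1 byte(s))

Answer: 1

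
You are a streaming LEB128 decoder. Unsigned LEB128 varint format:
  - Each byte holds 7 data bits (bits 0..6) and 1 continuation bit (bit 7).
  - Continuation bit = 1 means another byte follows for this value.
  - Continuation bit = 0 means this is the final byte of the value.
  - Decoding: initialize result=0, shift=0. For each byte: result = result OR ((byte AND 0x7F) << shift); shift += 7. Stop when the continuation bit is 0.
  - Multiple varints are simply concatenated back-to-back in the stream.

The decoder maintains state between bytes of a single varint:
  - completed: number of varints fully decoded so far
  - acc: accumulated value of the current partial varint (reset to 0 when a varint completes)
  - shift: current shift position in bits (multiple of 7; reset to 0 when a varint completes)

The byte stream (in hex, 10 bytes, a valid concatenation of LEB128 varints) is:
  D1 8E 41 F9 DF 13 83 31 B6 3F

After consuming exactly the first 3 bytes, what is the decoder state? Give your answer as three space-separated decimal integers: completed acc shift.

byte[0]=0xD1 cont=1 payload=0x51: acc |= 81<<0 -> completed=0 acc=81 shift=7
byte[1]=0x8E cont=1 payload=0x0E: acc |= 14<<7 -> completed=0 acc=1873 shift=14
byte[2]=0x41 cont=0 payload=0x41: varint #1 complete (value=1066833); reset -> completed=1 acc=0 shift=0

Answer: 1 0 0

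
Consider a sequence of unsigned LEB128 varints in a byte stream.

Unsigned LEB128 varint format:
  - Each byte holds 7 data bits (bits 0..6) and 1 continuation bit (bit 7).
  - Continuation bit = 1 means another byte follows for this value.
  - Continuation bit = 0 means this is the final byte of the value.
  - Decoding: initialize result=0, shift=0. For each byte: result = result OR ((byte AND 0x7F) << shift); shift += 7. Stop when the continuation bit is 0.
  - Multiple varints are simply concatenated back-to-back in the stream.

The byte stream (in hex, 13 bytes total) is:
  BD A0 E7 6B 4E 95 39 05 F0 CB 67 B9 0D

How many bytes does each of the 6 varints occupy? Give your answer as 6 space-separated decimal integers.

  byte[0]=0xBD cont=1 payload=0x3D=61: acc |= 61<<0 -> acc=61 shift=7
  byte[1]=0xA0 cont=1 payload=0x20=32: acc |= 32<<7 -> acc=4157 shift=14
  byte[2]=0xE7 cont=1 payload=0x67=103: acc |= 103<<14 -> acc=1691709 shift=21
  byte[3]=0x6B cont=0 payload=0x6B=107: acc |= 107<<21 -> acc=226086973 shift=28 [end]
Varint 1: bytes[0:4] = BD A0 E7 6B -> value 226086973 (4 byte(s))
  byte[4]=0x4E cont=0 payload=0x4E=78: acc |= 78<<0 -> acc=78 shift=7 [end]
Varint 2: bytes[4:5] = 4E -> value 78 (1 byte(s))
  byte[5]=0x95 cont=1 payload=0x15=21: acc |= 21<<0 -> acc=21 shift=7
  byte[6]=0x39 cont=0 payload=0x39=57: acc |= 57<<7 -> acc=7317 shift=14 [end]
Varint 3: bytes[5:7] = 95 39 -> value 7317 (2 byte(s))
  byte[7]=0x05 cont=0 payload=0x05=5: acc |= 5<<0 -> acc=5 shift=7 [end]
Varint 4: bytes[7:8] = 05 -> value 5 (1 byte(s))
  byte[8]=0xF0 cont=1 payload=0x70=112: acc |= 112<<0 -> acc=112 shift=7
  byte[9]=0xCB cont=1 payload=0x4B=75: acc |= 75<<7 -> acc=9712 shift=14
  byte[10]=0x67 cont=0 payload=0x67=103: acc |= 103<<14 -> acc=1697264 shift=21 [end]
Varint 5: bytes[8:11] = F0 CB 67 -> value 1697264 (3 byte(s))
  byte[11]=0xB9 cont=1 payload=0x39=57: acc |= 57<<0 -> acc=57 shift=7
  byte[12]=0x0D cont=0 payload=0x0D=13: acc |= 13<<7 -> acc=1721 shift=14 [end]
Varint 6: bytes[11:13] = B9 0D -> value 1721 (2 byte(s))

Answer: 4 1 2 1 3 2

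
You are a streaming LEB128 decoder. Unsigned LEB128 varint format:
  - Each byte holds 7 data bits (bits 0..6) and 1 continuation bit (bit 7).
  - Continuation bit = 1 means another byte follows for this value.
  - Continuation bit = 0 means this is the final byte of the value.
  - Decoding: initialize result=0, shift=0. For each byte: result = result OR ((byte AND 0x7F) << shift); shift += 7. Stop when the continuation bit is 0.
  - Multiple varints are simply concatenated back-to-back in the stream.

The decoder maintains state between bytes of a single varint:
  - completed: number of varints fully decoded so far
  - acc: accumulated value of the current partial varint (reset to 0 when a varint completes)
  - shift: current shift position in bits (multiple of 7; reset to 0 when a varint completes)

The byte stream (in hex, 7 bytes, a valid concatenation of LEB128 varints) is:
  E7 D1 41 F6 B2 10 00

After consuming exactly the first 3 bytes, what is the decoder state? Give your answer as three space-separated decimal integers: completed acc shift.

Answer: 1 0 0

Derivation:
byte[0]=0xE7 cont=1 payload=0x67: acc |= 103<<0 -> completed=0 acc=103 shift=7
byte[1]=0xD1 cont=1 payload=0x51: acc |= 81<<7 -> completed=0 acc=10471 shift=14
byte[2]=0x41 cont=0 payload=0x41: varint #1 complete (value=1075431); reset -> completed=1 acc=0 shift=0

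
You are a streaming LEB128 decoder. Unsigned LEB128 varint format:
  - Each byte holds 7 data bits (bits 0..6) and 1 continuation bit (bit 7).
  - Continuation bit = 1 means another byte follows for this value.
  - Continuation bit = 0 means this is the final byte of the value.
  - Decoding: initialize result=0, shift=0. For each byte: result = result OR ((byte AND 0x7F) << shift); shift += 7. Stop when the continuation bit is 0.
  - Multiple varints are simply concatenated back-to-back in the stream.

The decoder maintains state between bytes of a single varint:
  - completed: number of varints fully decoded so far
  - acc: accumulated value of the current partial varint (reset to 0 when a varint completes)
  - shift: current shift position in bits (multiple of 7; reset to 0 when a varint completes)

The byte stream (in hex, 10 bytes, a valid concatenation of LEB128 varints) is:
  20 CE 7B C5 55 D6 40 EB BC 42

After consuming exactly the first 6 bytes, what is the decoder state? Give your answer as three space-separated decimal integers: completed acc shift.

Answer: 3 86 7

Derivation:
byte[0]=0x20 cont=0 payload=0x20: varint #1 complete (value=32); reset -> completed=1 acc=0 shift=0
byte[1]=0xCE cont=1 payload=0x4E: acc |= 78<<0 -> completed=1 acc=78 shift=7
byte[2]=0x7B cont=0 payload=0x7B: varint #2 complete (value=15822); reset -> completed=2 acc=0 shift=0
byte[3]=0xC5 cont=1 payload=0x45: acc |= 69<<0 -> completed=2 acc=69 shift=7
byte[4]=0x55 cont=0 payload=0x55: varint #3 complete (value=10949); reset -> completed=3 acc=0 shift=0
byte[5]=0xD6 cont=1 payload=0x56: acc |= 86<<0 -> completed=3 acc=86 shift=7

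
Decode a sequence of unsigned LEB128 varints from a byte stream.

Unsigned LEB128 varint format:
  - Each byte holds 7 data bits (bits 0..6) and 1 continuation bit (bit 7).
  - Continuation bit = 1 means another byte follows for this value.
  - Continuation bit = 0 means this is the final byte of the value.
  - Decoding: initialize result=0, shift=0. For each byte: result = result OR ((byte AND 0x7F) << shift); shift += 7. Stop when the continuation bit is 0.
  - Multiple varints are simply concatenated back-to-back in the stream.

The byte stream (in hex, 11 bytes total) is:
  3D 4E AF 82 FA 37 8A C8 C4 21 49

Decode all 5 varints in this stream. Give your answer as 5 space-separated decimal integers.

  byte[0]=0x3D cont=0 payload=0x3D=61: acc |= 61<<0 -> acc=61 shift=7 [end]
Varint 1: bytes[0:1] = 3D -> value 61 (1 byte(s))
  byte[1]=0x4E cont=0 payload=0x4E=78: acc |= 78<<0 -> acc=78 shift=7 [end]
Varint 2: bytes[1:2] = 4E -> value 78 (1 byte(s))
  byte[2]=0xAF cont=1 payload=0x2F=47: acc |= 47<<0 -> acc=47 shift=7
  byte[3]=0x82 cont=1 payload=0x02=2: acc |= 2<<7 -> acc=303 shift=14
  byte[4]=0xFA cont=1 payload=0x7A=122: acc |= 122<<14 -> acc=1999151 shift=21
  byte[5]=0x37 cont=0 payload=0x37=55: acc |= 55<<21 -> acc=117342511 shift=28 [end]
Varint 3: bytes[2:6] = AF 82 FA 37 -> value 117342511 (4 byte(s))
  byte[6]=0x8A cont=1 payload=0x0A=10: acc |= 10<<0 -> acc=10 shift=7
  byte[7]=0xC8 cont=1 payload=0x48=72: acc |= 72<<7 -> acc=9226 shift=14
  byte[8]=0xC4 cont=1 payload=0x44=68: acc |= 68<<14 -> acc=1123338 shift=21
  byte[9]=0x21 cont=0 payload=0x21=33: acc |= 33<<21 -> acc=70329354 shift=28 [end]
Varint 4: bytes[6:10] = 8A C8 C4 21 -> value 70329354 (4 byte(s))
  byte[10]=0x49 cont=0 payload=0x49=73: acc |= 73<<0 -> acc=73 shift=7 [end]
Varint 5: bytes[10:11] = 49 -> value 73 (1 byte(s))

Answer: 61 78 117342511 70329354 73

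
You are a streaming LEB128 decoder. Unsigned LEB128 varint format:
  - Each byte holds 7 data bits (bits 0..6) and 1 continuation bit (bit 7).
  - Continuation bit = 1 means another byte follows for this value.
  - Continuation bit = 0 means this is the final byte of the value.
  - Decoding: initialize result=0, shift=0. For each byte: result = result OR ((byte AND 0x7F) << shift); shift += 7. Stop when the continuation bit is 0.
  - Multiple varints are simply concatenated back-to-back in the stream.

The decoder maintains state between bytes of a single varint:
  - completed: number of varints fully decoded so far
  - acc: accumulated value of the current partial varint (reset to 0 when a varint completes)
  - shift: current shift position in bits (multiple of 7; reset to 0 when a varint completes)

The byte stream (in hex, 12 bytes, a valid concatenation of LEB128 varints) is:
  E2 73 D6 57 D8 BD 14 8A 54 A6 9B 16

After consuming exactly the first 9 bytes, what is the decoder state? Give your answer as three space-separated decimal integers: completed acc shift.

byte[0]=0xE2 cont=1 payload=0x62: acc |= 98<<0 -> completed=0 acc=98 shift=7
byte[1]=0x73 cont=0 payload=0x73: varint #1 complete (value=14818); reset -> completed=1 acc=0 shift=0
byte[2]=0xD6 cont=1 payload=0x56: acc |= 86<<0 -> completed=1 acc=86 shift=7
byte[3]=0x57 cont=0 payload=0x57: varint #2 complete (value=11222); reset -> completed=2 acc=0 shift=0
byte[4]=0xD8 cont=1 payload=0x58: acc |= 88<<0 -> completed=2 acc=88 shift=7
byte[5]=0xBD cont=1 payload=0x3D: acc |= 61<<7 -> completed=2 acc=7896 shift=14
byte[6]=0x14 cont=0 payload=0x14: varint #3 complete (value=335576); reset -> completed=3 acc=0 shift=0
byte[7]=0x8A cont=1 payload=0x0A: acc |= 10<<0 -> completed=3 acc=10 shift=7
byte[8]=0x54 cont=0 payload=0x54: varint #4 complete (value=10762); reset -> completed=4 acc=0 shift=0

Answer: 4 0 0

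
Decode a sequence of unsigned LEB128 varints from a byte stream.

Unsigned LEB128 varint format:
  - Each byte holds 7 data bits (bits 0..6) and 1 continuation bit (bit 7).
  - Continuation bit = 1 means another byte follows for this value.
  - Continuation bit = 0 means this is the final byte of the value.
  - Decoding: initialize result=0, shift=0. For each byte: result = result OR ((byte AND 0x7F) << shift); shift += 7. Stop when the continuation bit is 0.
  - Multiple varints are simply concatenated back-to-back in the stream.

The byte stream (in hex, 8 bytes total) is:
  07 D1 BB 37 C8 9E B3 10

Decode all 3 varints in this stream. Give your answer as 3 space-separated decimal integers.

  byte[0]=0x07 cont=0 payload=0x07=7: acc |= 7<<0 -> acc=7 shift=7 [end]
Varint 1: bytes[0:1] = 07 -> value 7 (1 byte(s))
  byte[1]=0xD1 cont=1 payload=0x51=81: acc |= 81<<0 -> acc=81 shift=7
  byte[2]=0xBB cont=1 payload=0x3B=59: acc |= 59<<7 -> acc=7633 shift=14
  byte[3]=0x37 cont=0 payload=0x37=55: acc |= 55<<14 -> acc=908753 shift=21 [end]
Varint 2: bytes[1:4] = D1 BB 37 -> value 908753 (3 byte(s))
  byte[4]=0xC8 cont=1 payload=0x48=72: acc |= 72<<0 -> acc=72 shift=7
  byte[5]=0x9E cont=1 payload=0x1E=30: acc |= 30<<7 -> acc=3912 shift=14
  byte[6]=0xB3 cont=1 payload=0x33=51: acc |= 51<<14 -> acc=839496 shift=21
  byte[7]=0x10 cont=0 payload=0x10=16: acc |= 16<<21 -> acc=34393928 shift=28 [end]
Varint 3: bytes[4:8] = C8 9E B3 10 -> value 34393928 (4 byte(s))

Answer: 7 908753 34393928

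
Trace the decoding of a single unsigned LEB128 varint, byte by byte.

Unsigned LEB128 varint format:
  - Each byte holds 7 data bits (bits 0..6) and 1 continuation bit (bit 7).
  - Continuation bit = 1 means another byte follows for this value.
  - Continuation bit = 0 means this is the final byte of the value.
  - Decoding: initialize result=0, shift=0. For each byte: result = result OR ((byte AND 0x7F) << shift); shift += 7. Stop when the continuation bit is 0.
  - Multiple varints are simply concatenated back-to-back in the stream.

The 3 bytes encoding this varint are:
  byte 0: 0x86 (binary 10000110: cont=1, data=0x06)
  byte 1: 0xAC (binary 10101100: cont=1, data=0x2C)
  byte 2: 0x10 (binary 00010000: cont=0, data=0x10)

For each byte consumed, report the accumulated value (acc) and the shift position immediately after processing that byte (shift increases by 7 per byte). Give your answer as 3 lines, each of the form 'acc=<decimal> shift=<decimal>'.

byte 0=0x86: payload=0x06=6, contrib = 6<<0 = 6; acc -> 6, shift -> 7
byte 1=0xAC: payload=0x2C=44, contrib = 44<<7 = 5632; acc -> 5638, shift -> 14
byte 2=0x10: payload=0x10=16, contrib = 16<<14 = 262144; acc -> 267782, shift -> 21

Answer: acc=6 shift=7
acc=5638 shift=14
acc=267782 shift=21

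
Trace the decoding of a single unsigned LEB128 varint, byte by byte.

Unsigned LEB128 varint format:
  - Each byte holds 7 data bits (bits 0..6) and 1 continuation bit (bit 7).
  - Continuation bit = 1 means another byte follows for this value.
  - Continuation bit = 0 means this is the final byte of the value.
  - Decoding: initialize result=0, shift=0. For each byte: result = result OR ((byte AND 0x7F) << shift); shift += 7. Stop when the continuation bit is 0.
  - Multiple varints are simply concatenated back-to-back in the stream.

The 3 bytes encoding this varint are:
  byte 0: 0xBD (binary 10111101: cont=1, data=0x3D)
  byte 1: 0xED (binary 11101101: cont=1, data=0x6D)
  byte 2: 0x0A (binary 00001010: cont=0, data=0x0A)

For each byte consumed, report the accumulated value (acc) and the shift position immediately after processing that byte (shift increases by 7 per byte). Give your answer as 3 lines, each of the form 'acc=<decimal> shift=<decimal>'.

byte 0=0xBD: payload=0x3D=61, contrib = 61<<0 = 61; acc -> 61, shift -> 7
byte 1=0xED: payload=0x6D=109, contrib = 109<<7 = 13952; acc -> 14013, shift -> 14
byte 2=0x0A: payload=0x0A=10, contrib = 10<<14 = 163840; acc -> 177853, shift -> 21

Answer: acc=61 shift=7
acc=14013 shift=14
acc=177853 shift=21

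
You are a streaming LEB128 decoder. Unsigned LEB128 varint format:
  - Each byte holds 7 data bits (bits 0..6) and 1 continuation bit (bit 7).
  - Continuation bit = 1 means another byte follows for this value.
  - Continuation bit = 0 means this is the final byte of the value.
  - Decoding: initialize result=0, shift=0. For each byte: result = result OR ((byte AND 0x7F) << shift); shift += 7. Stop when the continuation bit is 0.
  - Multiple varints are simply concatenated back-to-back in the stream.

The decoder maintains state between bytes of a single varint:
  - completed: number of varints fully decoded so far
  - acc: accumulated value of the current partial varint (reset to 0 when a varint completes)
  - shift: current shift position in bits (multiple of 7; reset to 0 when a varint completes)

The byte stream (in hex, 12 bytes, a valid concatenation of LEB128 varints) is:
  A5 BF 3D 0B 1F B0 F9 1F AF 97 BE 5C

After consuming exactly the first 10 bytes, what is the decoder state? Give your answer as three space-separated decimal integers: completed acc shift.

Answer: 4 2991 14

Derivation:
byte[0]=0xA5 cont=1 payload=0x25: acc |= 37<<0 -> completed=0 acc=37 shift=7
byte[1]=0xBF cont=1 payload=0x3F: acc |= 63<<7 -> completed=0 acc=8101 shift=14
byte[2]=0x3D cont=0 payload=0x3D: varint #1 complete (value=1007525); reset -> completed=1 acc=0 shift=0
byte[3]=0x0B cont=0 payload=0x0B: varint #2 complete (value=11); reset -> completed=2 acc=0 shift=0
byte[4]=0x1F cont=0 payload=0x1F: varint #3 complete (value=31); reset -> completed=3 acc=0 shift=0
byte[5]=0xB0 cont=1 payload=0x30: acc |= 48<<0 -> completed=3 acc=48 shift=7
byte[6]=0xF9 cont=1 payload=0x79: acc |= 121<<7 -> completed=3 acc=15536 shift=14
byte[7]=0x1F cont=0 payload=0x1F: varint #4 complete (value=523440); reset -> completed=4 acc=0 shift=0
byte[8]=0xAF cont=1 payload=0x2F: acc |= 47<<0 -> completed=4 acc=47 shift=7
byte[9]=0x97 cont=1 payload=0x17: acc |= 23<<7 -> completed=4 acc=2991 shift=14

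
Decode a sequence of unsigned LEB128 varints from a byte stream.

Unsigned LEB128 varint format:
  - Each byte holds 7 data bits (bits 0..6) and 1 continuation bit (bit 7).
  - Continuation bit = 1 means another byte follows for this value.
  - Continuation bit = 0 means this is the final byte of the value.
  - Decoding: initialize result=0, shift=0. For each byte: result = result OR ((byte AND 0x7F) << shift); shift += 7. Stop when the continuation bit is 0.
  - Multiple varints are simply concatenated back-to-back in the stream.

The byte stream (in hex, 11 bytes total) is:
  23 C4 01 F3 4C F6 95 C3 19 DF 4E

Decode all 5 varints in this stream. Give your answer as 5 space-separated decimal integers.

  byte[0]=0x23 cont=0 payload=0x23=35: acc |= 35<<0 -> acc=35 shift=7 [end]
Varint 1: bytes[0:1] = 23 -> value 35 (1 byte(s))
  byte[1]=0xC4 cont=1 payload=0x44=68: acc |= 68<<0 -> acc=68 shift=7
  byte[2]=0x01 cont=0 payload=0x01=1: acc |= 1<<7 -> acc=196 shift=14 [end]
Varint 2: bytes[1:3] = C4 01 -> value 196 (2 byte(s))
  byte[3]=0xF3 cont=1 payload=0x73=115: acc |= 115<<0 -> acc=115 shift=7
  byte[4]=0x4C cont=0 payload=0x4C=76: acc |= 76<<7 -> acc=9843 shift=14 [end]
Varint 3: bytes[3:5] = F3 4C -> value 9843 (2 byte(s))
  byte[5]=0xF6 cont=1 payload=0x76=118: acc |= 118<<0 -> acc=118 shift=7
  byte[6]=0x95 cont=1 payload=0x15=21: acc |= 21<<7 -> acc=2806 shift=14
  byte[7]=0xC3 cont=1 payload=0x43=67: acc |= 67<<14 -> acc=1100534 shift=21
  byte[8]=0x19 cont=0 payload=0x19=25: acc |= 25<<21 -> acc=53529334 shift=28 [end]
Varint 4: bytes[5:9] = F6 95 C3 19 -> value 53529334 (4 byte(s))
  byte[9]=0xDF cont=1 payload=0x5F=95: acc |= 95<<0 -> acc=95 shift=7
  byte[10]=0x4E cont=0 payload=0x4E=78: acc |= 78<<7 -> acc=10079 shift=14 [end]
Varint 5: bytes[9:11] = DF 4E -> value 10079 (2 byte(s))

Answer: 35 196 9843 53529334 10079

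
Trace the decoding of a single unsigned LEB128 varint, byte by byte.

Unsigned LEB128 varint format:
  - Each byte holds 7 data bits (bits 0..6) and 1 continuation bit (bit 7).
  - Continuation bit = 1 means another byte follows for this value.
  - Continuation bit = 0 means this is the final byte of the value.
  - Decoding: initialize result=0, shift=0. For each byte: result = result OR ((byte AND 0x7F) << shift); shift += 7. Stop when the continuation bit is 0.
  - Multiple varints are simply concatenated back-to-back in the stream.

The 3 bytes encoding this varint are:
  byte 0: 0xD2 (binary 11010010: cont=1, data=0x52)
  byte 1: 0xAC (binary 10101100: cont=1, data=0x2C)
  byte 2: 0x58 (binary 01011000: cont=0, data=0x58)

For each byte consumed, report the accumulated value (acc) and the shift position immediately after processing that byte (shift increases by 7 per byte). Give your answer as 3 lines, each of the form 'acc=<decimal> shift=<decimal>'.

byte 0=0xD2: payload=0x52=82, contrib = 82<<0 = 82; acc -> 82, shift -> 7
byte 1=0xAC: payload=0x2C=44, contrib = 44<<7 = 5632; acc -> 5714, shift -> 14
byte 2=0x58: payload=0x58=88, contrib = 88<<14 = 1441792; acc -> 1447506, shift -> 21

Answer: acc=82 shift=7
acc=5714 shift=14
acc=1447506 shift=21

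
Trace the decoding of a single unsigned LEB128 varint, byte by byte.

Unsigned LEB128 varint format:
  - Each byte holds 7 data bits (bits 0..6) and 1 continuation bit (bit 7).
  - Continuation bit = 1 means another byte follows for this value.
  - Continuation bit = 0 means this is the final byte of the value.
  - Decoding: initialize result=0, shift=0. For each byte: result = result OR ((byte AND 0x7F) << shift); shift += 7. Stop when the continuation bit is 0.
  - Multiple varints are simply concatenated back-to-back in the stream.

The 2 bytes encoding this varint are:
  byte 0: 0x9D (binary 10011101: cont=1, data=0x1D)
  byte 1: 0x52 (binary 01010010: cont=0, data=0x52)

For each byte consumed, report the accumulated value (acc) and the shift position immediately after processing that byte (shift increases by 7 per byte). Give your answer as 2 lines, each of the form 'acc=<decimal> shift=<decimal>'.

byte 0=0x9D: payload=0x1D=29, contrib = 29<<0 = 29; acc -> 29, shift -> 7
byte 1=0x52: payload=0x52=82, contrib = 82<<7 = 10496; acc -> 10525, shift -> 14

Answer: acc=29 shift=7
acc=10525 shift=14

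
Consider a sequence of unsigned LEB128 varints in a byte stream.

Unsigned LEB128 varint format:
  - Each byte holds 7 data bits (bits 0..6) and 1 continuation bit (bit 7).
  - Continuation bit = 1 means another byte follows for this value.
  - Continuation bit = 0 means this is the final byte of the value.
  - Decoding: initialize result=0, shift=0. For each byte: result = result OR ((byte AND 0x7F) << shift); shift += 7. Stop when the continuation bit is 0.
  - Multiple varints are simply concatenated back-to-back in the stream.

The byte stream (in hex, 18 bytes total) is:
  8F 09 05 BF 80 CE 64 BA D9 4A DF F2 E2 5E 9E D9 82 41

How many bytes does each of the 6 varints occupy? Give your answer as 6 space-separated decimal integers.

Answer: 2 1 4 3 4 4

Derivation:
  byte[0]=0x8F cont=1 payload=0x0F=15: acc |= 15<<0 -> acc=15 shift=7
  byte[1]=0x09 cont=0 payload=0x09=9: acc |= 9<<7 -> acc=1167 shift=14 [end]
Varint 1: bytes[0:2] = 8F 09 -> value 1167 (2 byte(s))
  byte[2]=0x05 cont=0 payload=0x05=5: acc |= 5<<0 -> acc=5 shift=7 [end]
Varint 2: bytes[2:3] = 05 -> value 5 (1 byte(s))
  byte[3]=0xBF cont=1 payload=0x3F=63: acc |= 63<<0 -> acc=63 shift=7
  byte[4]=0x80 cont=1 payload=0x00=0: acc |= 0<<7 -> acc=63 shift=14
  byte[5]=0xCE cont=1 payload=0x4E=78: acc |= 78<<14 -> acc=1278015 shift=21
  byte[6]=0x64 cont=0 payload=0x64=100: acc |= 100<<21 -> acc=210993215 shift=28 [end]
Varint 3: bytes[3:7] = BF 80 CE 64 -> value 210993215 (4 byte(s))
  byte[7]=0xBA cont=1 payload=0x3A=58: acc |= 58<<0 -> acc=58 shift=7
  byte[8]=0xD9 cont=1 payload=0x59=89: acc |= 89<<7 -> acc=11450 shift=14
  byte[9]=0x4A cont=0 payload=0x4A=74: acc |= 74<<14 -> acc=1223866 shift=21 [end]
Varint 4: bytes[7:10] = BA D9 4A -> value 1223866 (3 byte(s))
  byte[10]=0xDF cont=1 payload=0x5F=95: acc |= 95<<0 -> acc=95 shift=7
  byte[11]=0xF2 cont=1 payload=0x72=114: acc |= 114<<7 -> acc=14687 shift=14
  byte[12]=0xE2 cont=1 payload=0x62=98: acc |= 98<<14 -> acc=1620319 shift=21
  byte[13]=0x5E cont=0 payload=0x5E=94: acc |= 94<<21 -> acc=198752607 shift=28 [end]
Varint 5: bytes[10:14] = DF F2 E2 5E -> value 198752607 (4 byte(s))
  byte[14]=0x9E cont=1 payload=0x1E=30: acc |= 30<<0 -> acc=30 shift=7
  byte[15]=0xD9 cont=1 payload=0x59=89: acc |= 89<<7 -> acc=11422 shift=14
  byte[16]=0x82 cont=1 payload=0x02=2: acc |= 2<<14 -> acc=44190 shift=21
  byte[17]=0x41 cont=0 payload=0x41=65: acc |= 65<<21 -> acc=136359070 shift=28 [end]
Varint 6: bytes[14:18] = 9E D9 82 41 -> value 136359070 (4 byte(s))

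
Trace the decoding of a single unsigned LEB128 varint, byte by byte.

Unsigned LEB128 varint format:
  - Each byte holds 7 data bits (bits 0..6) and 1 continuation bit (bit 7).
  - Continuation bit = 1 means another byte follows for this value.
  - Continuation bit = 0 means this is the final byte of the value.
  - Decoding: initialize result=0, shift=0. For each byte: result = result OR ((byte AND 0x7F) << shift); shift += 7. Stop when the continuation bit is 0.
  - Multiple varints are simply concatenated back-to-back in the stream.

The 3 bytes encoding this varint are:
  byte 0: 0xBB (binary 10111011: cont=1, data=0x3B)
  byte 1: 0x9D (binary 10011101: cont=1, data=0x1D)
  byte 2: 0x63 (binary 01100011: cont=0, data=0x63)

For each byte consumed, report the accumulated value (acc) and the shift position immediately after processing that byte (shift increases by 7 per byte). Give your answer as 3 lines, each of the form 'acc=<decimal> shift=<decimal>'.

byte 0=0xBB: payload=0x3B=59, contrib = 59<<0 = 59; acc -> 59, shift -> 7
byte 1=0x9D: payload=0x1D=29, contrib = 29<<7 = 3712; acc -> 3771, shift -> 14
byte 2=0x63: payload=0x63=99, contrib = 99<<14 = 1622016; acc -> 1625787, shift -> 21

Answer: acc=59 shift=7
acc=3771 shift=14
acc=1625787 shift=21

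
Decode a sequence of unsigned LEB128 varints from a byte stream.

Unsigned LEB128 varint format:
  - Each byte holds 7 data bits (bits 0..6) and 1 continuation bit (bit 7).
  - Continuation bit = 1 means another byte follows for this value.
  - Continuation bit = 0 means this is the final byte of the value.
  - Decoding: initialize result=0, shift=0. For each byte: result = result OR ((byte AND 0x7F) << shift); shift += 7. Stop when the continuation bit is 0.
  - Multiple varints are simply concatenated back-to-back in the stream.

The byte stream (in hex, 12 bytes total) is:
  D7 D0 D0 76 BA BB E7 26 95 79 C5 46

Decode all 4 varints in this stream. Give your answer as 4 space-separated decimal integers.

  byte[0]=0xD7 cont=1 payload=0x57=87: acc |= 87<<0 -> acc=87 shift=7
  byte[1]=0xD0 cont=1 payload=0x50=80: acc |= 80<<7 -> acc=10327 shift=14
  byte[2]=0xD0 cont=1 payload=0x50=80: acc |= 80<<14 -> acc=1321047 shift=21
  byte[3]=0x76 cont=0 payload=0x76=118: acc |= 118<<21 -> acc=248784983 shift=28 [end]
Varint 1: bytes[0:4] = D7 D0 D0 76 -> value 248784983 (4 byte(s))
  byte[4]=0xBA cont=1 payload=0x3A=58: acc |= 58<<0 -> acc=58 shift=7
  byte[5]=0xBB cont=1 payload=0x3B=59: acc |= 59<<7 -> acc=7610 shift=14
  byte[6]=0xE7 cont=1 payload=0x67=103: acc |= 103<<14 -> acc=1695162 shift=21
  byte[7]=0x26 cont=0 payload=0x26=38: acc |= 38<<21 -> acc=81386938 shift=28 [end]
Varint 2: bytes[4:8] = BA BB E7 26 -> value 81386938 (4 byte(s))
  byte[8]=0x95 cont=1 payload=0x15=21: acc |= 21<<0 -> acc=21 shift=7
  byte[9]=0x79 cont=0 payload=0x79=121: acc |= 121<<7 -> acc=15509 shift=14 [end]
Varint 3: bytes[8:10] = 95 79 -> value 15509 (2 byte(s))
  byte[10]=0xC5 cont=1 payload=0x45=69: acc |= 69<<0 -> acc=69 shift=7
  byte[11]=0x46 cont=0 payload=0x46=70: acc |= 70<<7 -> acc=9029 shift=14 [end]
Varint 4: bytes[10:12] = C5 46 -> value 9029 (2 byte(s))

Answer: 248784983 81386938 15509 9029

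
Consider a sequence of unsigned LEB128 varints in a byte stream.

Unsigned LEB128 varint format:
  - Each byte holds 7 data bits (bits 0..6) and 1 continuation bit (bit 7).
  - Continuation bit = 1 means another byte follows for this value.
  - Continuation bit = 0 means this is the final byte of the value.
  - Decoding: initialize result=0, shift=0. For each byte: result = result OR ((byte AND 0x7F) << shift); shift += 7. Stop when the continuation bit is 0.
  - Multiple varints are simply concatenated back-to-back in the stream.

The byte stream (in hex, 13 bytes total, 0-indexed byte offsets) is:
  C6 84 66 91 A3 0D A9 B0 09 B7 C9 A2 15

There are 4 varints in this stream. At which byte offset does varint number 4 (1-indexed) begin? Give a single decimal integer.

  byte[0]=0xC6 cont=1 payload=0x46=70: acc |= 70<<0 -> acc=70 shift=7
  byte[1]=0x84 cont=1 payload=0x04=4: acc |= 4<<7 -> acc=582 shift=14
  byte[2]=0x66 cont=0 payload=0x66=102: acc |= 102<<14 -> acc=1671750 shift=21 [end]
Varint 1: bytes[0:3] = C6 84 66 -> value 1671750 (3 byte(s))
  byte[3]=0x91 cont=1 payload=0x11=17: acc |= 17<<0 -> acc=17 shift=7
  byte[4]=0xA3 cont=1 payload=0x23=35: acc |= 35<<7 -> acc=4497 shift=14
  byte[5]=0x0D cont=0 payload=0x0D=13: acc |= 13<<14 -> acc=217489 shift=21 [end]
Varint 2: bytes[3:6] = 91 A3 0D -> value 217489 (3 byte(s))
  byte[6]=0xA9 cont=1 payload=0x29=41: acc |= 41<<0 -> acc=41 shift=7
  byte[7]=0xB0 cont=1 payload=0x30=48: acc |= 48<<7 -> acc=6185 shift=14
  byte[8]=0x09 cont=0 payload=0x09=9: acc |= 9<<14 -> acc=153641 shift=21 [end]
Varint 3: bytes[6:9] = A9 B0 09 -> value 153641 (3 byte(s))
  byte[9]=0xB7 cont=1 payload=0x37=55: acc |= 55<<0 -> acc=55 shift=7
  byte[10]=0xC9 cont=1 payload=0x49=73: acc |= 73<<7 -> acc=9399 shift=14
  byte[11]=0xA2 cont=1 payload=0x22=34: acc |= 34<<14 -> acc=566455 shift=21
  byte[12]=0x15 cont=0 payload=0x15=21: acc |= 21<<21 -> acc=44606647 shift=28 [end]
Varint 4: bytes[9:13] = B7 C9 A2 15 -> value 44606647 (4 byte(s))

Answer: 9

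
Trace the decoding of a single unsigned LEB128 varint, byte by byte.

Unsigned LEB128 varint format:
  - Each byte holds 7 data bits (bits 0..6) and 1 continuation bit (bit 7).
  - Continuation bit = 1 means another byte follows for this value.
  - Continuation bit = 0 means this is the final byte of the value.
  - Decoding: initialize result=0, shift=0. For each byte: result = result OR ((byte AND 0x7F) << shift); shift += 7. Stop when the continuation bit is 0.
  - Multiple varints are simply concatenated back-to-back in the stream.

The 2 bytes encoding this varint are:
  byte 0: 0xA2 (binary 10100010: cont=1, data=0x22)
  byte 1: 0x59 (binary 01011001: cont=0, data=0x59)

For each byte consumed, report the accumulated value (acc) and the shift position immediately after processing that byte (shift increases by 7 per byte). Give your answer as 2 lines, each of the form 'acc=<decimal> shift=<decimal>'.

Answer: acc=34 shift=7
acc=11426 shift=14

Derivation:
byte 0=0xA2: payload=0x22=34, contrib = 34<<0 = 34; acc -> 34, shift -> 7
byte 1=0x59: payload=0x59=89, contrib = 89<<7 = 11392; acc -> 11426, shift -> 14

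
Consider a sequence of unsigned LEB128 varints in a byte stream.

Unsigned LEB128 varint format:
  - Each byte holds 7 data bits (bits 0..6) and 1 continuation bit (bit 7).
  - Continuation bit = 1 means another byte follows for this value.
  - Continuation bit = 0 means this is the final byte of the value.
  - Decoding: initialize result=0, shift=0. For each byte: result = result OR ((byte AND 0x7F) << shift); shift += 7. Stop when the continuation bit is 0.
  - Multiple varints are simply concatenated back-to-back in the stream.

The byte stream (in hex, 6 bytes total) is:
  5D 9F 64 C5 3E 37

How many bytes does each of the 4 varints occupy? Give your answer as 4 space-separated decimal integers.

  byte[0]=0x5D cont=0 payload=0x5D=93: acc |= 93<<0 -> acc=93 shift=7 [end]
Varint 1: bytes[0:1] = 5D -> value 93 (1 byte(s))
  byte[1]=0x9F cont=1 payload=0x1F=31: acc |= 31<<0 -> acc=31 shift=7
  byte[2]=0x64 cont=0 payload=0x64=100: acc |= 100<<7 -> acc=12831 shift=14 [end]
Varint 2: bytes[1:3] = 9F 64 -> value 12831 (2 byte(s))
  byte[3]=0xC5 cont=1 payload=0x45=69: acc |= 69<<0 -> acc=69 shift=7
  byte[4]=0x3E cont=0 payload=0x3E=62: acc |= 62<<7 -> acc=8005 shift=14 [end]
Varint 3: bytes[3:5] = C5 3E -> value 8005 (2 byte(s))
  byte[5]=0x37 cont=0 payload=0x37=55: acc |= 55<<0 -> acc=55 shift=7 [end]
Varint 4: bytes[5:6] = 37 -> value 55 (1 byte(s))

Answer: 1 2 2 1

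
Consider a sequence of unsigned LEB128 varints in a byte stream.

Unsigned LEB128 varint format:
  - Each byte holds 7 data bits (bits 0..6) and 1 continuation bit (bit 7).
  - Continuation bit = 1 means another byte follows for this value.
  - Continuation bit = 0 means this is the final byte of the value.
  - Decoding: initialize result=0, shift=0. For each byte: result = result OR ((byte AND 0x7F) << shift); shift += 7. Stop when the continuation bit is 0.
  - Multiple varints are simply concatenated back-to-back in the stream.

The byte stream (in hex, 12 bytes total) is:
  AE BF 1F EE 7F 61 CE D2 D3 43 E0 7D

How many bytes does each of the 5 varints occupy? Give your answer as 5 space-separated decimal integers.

Answer: 3 2 1 4 2

Derivation:
  byte[0]=0xAE cont=1 payload=0x2E=46: acc |= 46<<0 -> acc=46 shift=7
  byte[1]=0xBF cont=1 payload=0x3F=63: acc |= 63<<7 -> acc=8110 shift=14
  byte[2]=0x1F cont=0 payload=0x1F=31: acc |= 31<<14 -> acc=516014 shift=21 [end]
Varint 1: bytes[0:3] = AE BF 1F -> value 516014 (3 byte(s))
  byte[3]=0xEE cont=1 payload=0x6E=110: acc |= 110<<0 -> acc=110 shift=7
  byte[4]=0x7F cont=0 payload=0x7F=127: acc |= 127<<7 -> acc=16366 shift=14 [end]
Varint 2: bytes[3:5] = EE 7F -> value 16366 (2 byte(s))
  byte[5]=0x61 cont=0 payload=0x61=97: acc |= 97<<0 -> acc=97 shift=7 [end]
Varint 3: bytes[5:6] = 61 -> value 97 (1 byte(s))
  byte[6]=0xCE cont=1 payload=0x4E=78: acc |= 78<<0 -> acc=78 shift=7
  byte[7]=0xD2 cont=1 payload=0x52=82: acc |= 82<<7 -> acc=10574 shift=14
  byte[8]=0xD3 cont=1 payload=0x53=83: acc |= 83<<14 -> acc=1370446 shift=21
  byte[9]=0x43 cont=0 payload=0x43=67: acc |= 67<<21 -> acc=141879630 shift=28 [end]
Varint 4: bytes[6:10] = CE D2 D3 43 -> value 141879630 (4 byte(s))
  byte[10]=0xE0 cont=1 payload=0x60=96: acc |= 96<<0 -> acc=96 shift=7
  byte[11]=0x7D cont=0 payload=0x7D=125: acc |= 125<<7 -> acc=16096 shift=14 [end]
Varint 5: bytes[10:12] = E0 7D -> value 16096 (2 byte(s))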